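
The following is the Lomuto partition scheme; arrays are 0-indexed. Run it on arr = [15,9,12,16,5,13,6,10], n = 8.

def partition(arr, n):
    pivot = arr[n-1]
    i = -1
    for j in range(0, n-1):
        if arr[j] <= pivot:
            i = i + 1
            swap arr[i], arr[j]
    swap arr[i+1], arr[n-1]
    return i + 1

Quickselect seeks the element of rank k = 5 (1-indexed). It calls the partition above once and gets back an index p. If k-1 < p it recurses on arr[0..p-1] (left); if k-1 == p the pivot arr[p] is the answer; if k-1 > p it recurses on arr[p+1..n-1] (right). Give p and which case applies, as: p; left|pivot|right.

3; right

pivot=10, i=-1
j=0: 15>10, skip
j=1: 9≤10, i=0, swap(0,1) ⇒ [9,15,12,16,5,13,6,10]
j=2: 12>10, skip
j=3: 16>10, skip
j=4: 5≤10, i=1, swap(1,4) ⇒ [9,5,12,16,15,13,6,10]
j=5: 13>10, skip
j=6: 6≤10, i=2, swap(2,6) ⇒ [9,5,6,16,15,13,12,10]
swap(3,7) ⇒ [9,5,6,10,15,13,12,16]; return 3
p = 3; k-1 = 4 > 3 ⇒ right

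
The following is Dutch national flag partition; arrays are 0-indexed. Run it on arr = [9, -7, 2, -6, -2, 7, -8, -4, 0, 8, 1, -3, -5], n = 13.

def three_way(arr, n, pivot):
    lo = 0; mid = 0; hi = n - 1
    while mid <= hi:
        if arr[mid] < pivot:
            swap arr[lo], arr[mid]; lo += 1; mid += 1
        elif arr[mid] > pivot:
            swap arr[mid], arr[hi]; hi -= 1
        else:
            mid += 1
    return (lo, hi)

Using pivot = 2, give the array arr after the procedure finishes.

[-5, -7, -6, -2, -3, -8, -4, 0, 1, 2, 8, 7, 9]

pivot = 2; lo=0, mid=0, hi=12
arr[mid]=9>2: swap arr[0],arr[12]; hi=11 → [-5, -7, 2, -6, -2, 7, -8, -4, 0, 8, 1, -3, 9]
arr[mid]=-5<2: swap arr[0],arr[0]; lo=1,mid=1 → [-5, -7, 2, -6, -2, 7, -8, -4, 0, 8, 1, -3, 9]
arr[mid]=-7<2: swap arr[1],arr[1]; lo=2,mid=2 → [-5, -7, 2, -6, -2, 7, -8, -4, 0, 8, 1, -3, 9]
arr[mid]=2=2: mid=3
arr[mid]=-6<2: swap arr[2],arr[3]; lo=3,mid=4 → [-5, -7, -6, 2, -2, 7, -8, -4, 0, 8, 1, -3, 9]
arr[mid]=-2<2: swap arr[3],arr[4]; lo=4,mid=5 → [-5, -7, -6, -2, 2, 7, -8, -4, 0, 8, 1, -3, 9]
arr[mid]=7>2: swap arr[5],arr[11]; hi=10 → [-5, -7, -6, -2, 2, -3, -8, -4, 0, 8, 1, 7, 9]
arr[mid]=-3<2: swap arr[4],arr[5]; lo=5,mid=6 → [-5, -7, -6, -2, -3, 2, -8, -4, 0, 8, 1, 7, 9]
arr[mid]=-8<2: swap arr[5],arr[6]; lo=6,mid=7 → [-5, -7, -6, -2, -3, -8, 2, -4, 0, 8, 1, 7, 9]
arr[mid]=-4<2: swap arr[6],arr[7]; lo=7,mid=8 → [-5, -7, -6, -2, -3, -8, -4, 2, 0, 8, 1, 7, 9]
arr[mid]=0<2: swap arr[7],arr[8]; lo=8,mid=9 → [-5, -7, -6, -2, -3, -8, -4, 0, 2, 8, 1, 7, 9]
arr[mid]=8>2: swap arr[9],arr[10]; hi=9 → [-5, -7, -6, -2, -3, -8, -4, 0, 2, 1, 8, 7, 9]
arr[mid]=1<2: swap arr[8],arr[9]; lo=9,mid=10 → [-5, -7, -6, -2, -3, -8, -4, 0, 1, 2, 8, 7, 9]
end: lo=9, hi=9; arr = [-5, -7, -6, -2, -3, -8, -4, 0, 1, 2, 8, 7, 9]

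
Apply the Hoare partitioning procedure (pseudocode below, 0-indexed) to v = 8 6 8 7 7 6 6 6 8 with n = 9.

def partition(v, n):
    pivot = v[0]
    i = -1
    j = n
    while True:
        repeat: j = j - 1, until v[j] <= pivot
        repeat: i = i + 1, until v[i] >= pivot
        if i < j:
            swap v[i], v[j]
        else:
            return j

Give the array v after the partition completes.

8 6 6 7 7 6 6 8 8

pivot = v[0] = 8; i = -1, j = 9
j→8 (v[8]=8≤8), i→0 (v[0]=8≥8); i<j, swap → 8 6 8 7 7 6 6 6 8
j→7 (v[7]=6≤8), i→2 (v[2]=8≥8); i<j, swap → 8 6 6 7 7 6 6 8 8
j→6, i→7; i≥j, return j=6. v = 8 6 6 7 7 6 6 8 8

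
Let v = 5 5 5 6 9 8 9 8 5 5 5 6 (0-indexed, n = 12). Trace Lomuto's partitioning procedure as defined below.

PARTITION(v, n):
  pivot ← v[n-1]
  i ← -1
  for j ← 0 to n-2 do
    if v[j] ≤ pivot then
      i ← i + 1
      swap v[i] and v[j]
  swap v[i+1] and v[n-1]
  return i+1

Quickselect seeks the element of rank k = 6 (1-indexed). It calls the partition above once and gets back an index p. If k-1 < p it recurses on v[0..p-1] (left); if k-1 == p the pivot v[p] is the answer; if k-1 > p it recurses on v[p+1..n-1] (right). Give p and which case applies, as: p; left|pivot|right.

pivot = v[11] = 6; i = -1
j=0: v[0]=5 ≤ 6 → i=0, swap v[0],v[0] (no change) → 5 5 5 6 9 8 9 8 5 5 5 6
j=1: v[1]=5 ≤ 6 → i=1, swap v[1],v[1] (no change) → 5 5 5 6 9 8 9 8 5 5 5 6
j=2: v[2]=5 ≤ 6 → i=2, swap v[2],v[2] (no change) → 5 5 5 6 9 8 9 8 5 5 5 6
j=3: v[3]=6 ≤ 6 → i=3, swap v[3],v[3] (no change) → 5 5 5 6 9 8 9 8 5 5 5 6
j=4: v[4]=9 > 6 → no swap
j=5: v[5]=8 > 6 → no swap
j=6: v[6]=9 > 6 → no swap
j=7: v[7]=8 > 6 → no swap
j=8: v[8]=5 ≤ 6 → i=4, swap v[4],v[8] → 5 5 5 6 5 8 9 8 9 5 5 6
j=9: v[9]=5 ≤ 6 → i=5, swap v[5],v[9] → 5 5 5 6 5 5 9 8 9 8 5 6
j=10: v[10]=5 ≤ 6 → i=6, swap v[6],v[10] → 5 5 5 6 5 5 5 8 9 8 9 6
final swap v[7],v[11] → 5 5 5 6 5 5 5 6 9 8 9 8; return 7
p = 7; k-1 = 5 < 7 ⇒ left

7; left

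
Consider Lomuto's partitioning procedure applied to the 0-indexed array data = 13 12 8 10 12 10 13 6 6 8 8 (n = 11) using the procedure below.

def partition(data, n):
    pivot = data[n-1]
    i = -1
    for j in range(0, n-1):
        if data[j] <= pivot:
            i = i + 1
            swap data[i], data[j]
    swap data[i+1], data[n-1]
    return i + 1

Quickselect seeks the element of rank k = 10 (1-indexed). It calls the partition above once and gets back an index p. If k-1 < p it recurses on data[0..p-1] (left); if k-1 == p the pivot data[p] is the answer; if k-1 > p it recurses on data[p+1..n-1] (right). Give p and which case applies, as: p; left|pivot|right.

4; right

pivot = data[10] = 8; i = -1
j=0: data[0]=13 > 8 → no swap
j=1: data[1]=12 > 8 → no swap
j=2: data[2]=8 ≤ 8 → i=0, swap data[0],data[2] → 8 12 13 10 12 10 13 6 6 8 8
j=3: data[3]=10 > 8 → no swap
j=4: data[4]=12 > 8 → no swap
j=5: data[5]=10 > 8 → no swap
j=6: data[6]=13 > 8 → no swap
j=7: data[7]=6 ≤ 8 → i=1, swap data[1],data[7] → 8 6 13 10 12 10 13 12 6 8 8
j=8: data[8]=6 ≤ 8 → i=2, swap data[2],data[8] → 8 6 6 10 12 10 13 12 13 8 8
j=9: data[9]=8 ≤ 8 → i=3, swap data[3],data[9] → 8 6 6 8 12 10 13 12 13 10 8
final swap data[4],data[10] → 8 6 6 8 8 10 13 12 13 10 12; return 4
p = 4; k-1 = 9 > 4 ⇒ right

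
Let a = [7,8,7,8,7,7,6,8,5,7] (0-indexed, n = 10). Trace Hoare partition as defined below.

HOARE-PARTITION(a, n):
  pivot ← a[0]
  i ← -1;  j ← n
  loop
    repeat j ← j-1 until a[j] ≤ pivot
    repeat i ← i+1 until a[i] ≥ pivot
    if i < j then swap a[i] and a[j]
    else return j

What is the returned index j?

4

pivot=7
j stops at 9 (7), i stops at 0 (7); swap ⇒ [7,8,7,8,7,7,6,8,5,7]
j stops at 8 (5), i stops at 1 (8); swap ⇒ [7,5,7,8,7,7,6,8,8,7]
j stops at 6 (6), i stops at 2 (7); swap ⇒ [7,5,6,8,7,7,7,8,8,7]
j stops at 5 (7), i stops at 3 (8); swap ⇒ [7,5,6,7,7,8,7,8,8,7]
j stops at 4, i stops at 4; i≥j ⇒ return 4. a=[7,5,6,7,7,8,7,8,8,7]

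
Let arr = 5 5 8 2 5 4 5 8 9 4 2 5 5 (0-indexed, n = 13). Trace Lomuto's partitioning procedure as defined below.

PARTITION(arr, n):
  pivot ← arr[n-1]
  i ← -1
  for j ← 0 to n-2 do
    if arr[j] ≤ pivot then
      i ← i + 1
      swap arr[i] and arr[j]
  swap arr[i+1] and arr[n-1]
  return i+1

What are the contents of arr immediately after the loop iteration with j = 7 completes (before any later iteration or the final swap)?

pivot=5, i=-1
j=0: 5≤5, i=0, swap(0,0) ⇒ 5 5 8 2 5 4 5 8 9 4 2 5 5
j=1: 5≤5, i=1, swap(1,1) ⇒ 5 5 8 2 5 4 5 8 9 4 2 5 5
j=2: 8>5, skip
j=3: 2≤5, i=2, swap(2,3) ⇒ 5 5 2 8 5 4 5 8 9 4 2 5 5
j=4: 5≤5, i=3, swap(3,4) ⇒ 5 5 2 5 8 4 5 8 9 4 2 5 5
j=5: 4≤5, i=4, swap(4,5) ⇒ 5 5 2 5 4 8 5 8 9 4 2 5 5
j=6: 5≤5, i=5, swap(5,6) ⇒ 5 5 2 5 4 5 8 8 9 4 2 5 5
j=7: 8>5, skip
(after j=7) arr = 5 5 2 5 4 5 8 8 9 4 2 5 5

5 5 2 5 4 5 8 8 9 4 2 5 5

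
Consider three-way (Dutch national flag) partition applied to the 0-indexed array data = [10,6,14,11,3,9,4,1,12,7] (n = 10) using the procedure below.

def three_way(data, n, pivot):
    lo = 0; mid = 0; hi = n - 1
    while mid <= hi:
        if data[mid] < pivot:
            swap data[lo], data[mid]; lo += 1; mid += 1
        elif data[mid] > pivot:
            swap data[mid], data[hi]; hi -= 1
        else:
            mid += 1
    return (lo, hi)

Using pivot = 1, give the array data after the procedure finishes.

pivot = 1; lo=0, mid=0, hi=9
data[mid]=10>1: swap data[0],data[9]; hi=8 → [7,6,14,11,3,9,4,1,12,10]
data[mid]=7>1: swap data[0],data[8]; hi=7 → [12,6,14,11,3,9,4,1,7,10]
data[mid]=12>1: swap data[0],data[7]; hi=6 → [1,6,14,11,3,9,4,12,7,10]
data[mid]=1=1: mid=1
data[mid]=6>1: swap data[1],data[6]; hi=5 → [1,4,14,11,3,9,6,12,7,10]
data[mid]=4>1: swap data[1],data[5]; hi=4 → [1,9,14,11,3,4,6,12,7,10]
data[mid]=9>1: swap data[1],data[4]; hi=3 → [1,3,14,11,9,4,6,12,7,10]
data[mid]=3>1: swap data[1],data[3]; hi=2 → [1,11,14,3,9,4,6,12,7,10]
data[mid]=11>1: swap data[1],data[2]; hi=1 → [1,14,11,3,9,4,6,12,7,10]
data[mid]=14>1: swap data[1],data[1]; hi=0 → [1,14,11,3,9,4,6,12,7,10]
end: lo=0, hi=0; data = [1,14,11,3,9,4,6,12,7,10]

[1,14,11,3,9,4,6,12,7,10]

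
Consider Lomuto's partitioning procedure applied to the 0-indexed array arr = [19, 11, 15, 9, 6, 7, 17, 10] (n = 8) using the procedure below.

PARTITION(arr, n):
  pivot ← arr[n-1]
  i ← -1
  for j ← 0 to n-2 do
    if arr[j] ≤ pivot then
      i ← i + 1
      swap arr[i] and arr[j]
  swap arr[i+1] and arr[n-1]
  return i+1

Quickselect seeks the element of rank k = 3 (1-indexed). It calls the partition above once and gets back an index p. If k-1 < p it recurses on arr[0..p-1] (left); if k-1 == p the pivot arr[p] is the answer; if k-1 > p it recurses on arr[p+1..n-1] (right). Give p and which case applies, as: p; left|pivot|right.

3; left

pivot = arr[7] = 10; i = -1
j=0: arr[0]=19 > 10 → no swap
j=1: arr[1]=11 > 10 → no swap
j=2: arr[2]=15 > 10 → no swap
j=3: arr[3]=9 ≤ 10 → i=0, swap arr[0],arr[3] → [9, 11, 15, 19, 6, 7, 17, 10]
j=4: arr[4]=6 ≤ 10 → i=1, swap arr[1],arr[4] → [9, 6, 15, 19, 11, 7, 17, 10]
j=5: arr[5]=7 ≤ 10 → i=2, swap arr[2],arr[5] → [9, 6, 7, 19, 11, 15, 17, 10]
j=6: arr[6]=17 > 10 → no swap
final swap arr[3],arr[7] → [9, 6, 7, 10, 11, 15, 17, 19]; return 3
p = 3; k-1 = 2 < 3 ⇒ left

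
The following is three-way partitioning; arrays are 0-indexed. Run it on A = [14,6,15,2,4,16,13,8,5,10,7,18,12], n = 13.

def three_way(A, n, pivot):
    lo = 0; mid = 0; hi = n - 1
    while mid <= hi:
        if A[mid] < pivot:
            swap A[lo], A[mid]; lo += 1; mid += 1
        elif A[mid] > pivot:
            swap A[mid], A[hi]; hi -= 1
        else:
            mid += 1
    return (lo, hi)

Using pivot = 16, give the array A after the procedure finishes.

lo=0 mid=0 hi=12
14<16: swap(0,0), lo=1 mid=1 ⇒ [14,6,15,2,4,16,13,8,5,10,7,18,12]
6<16: swap(1,1), lo=2 mid=2 ⇒ [14,6,15,2,4,16,13,8,5,10,7,18,12]
15<16: swap(2,2), lo=3 mid=3 ⇒ [14,6,15,2,4,16,13,8,5,10,7,18,12]
2<16: swap(3,3), lo=4 mid=4 ⇒ [14,6,15,2,4,16,13,8,5,10,7,18,12]
4<16: swap(4,4), lo=5 mid=5 ⇒ [14,6,15,2,4,16,13,8,5,10,7,18,12]
16=16: mid=6
13<16: swap(5,6), lo=6 mid=7 ⇒ [14,6,15,2,4,13,16,8,5,10,7,18,12]
8<16: swap(6,7), lo=7 mid=8 ⇒ [14,6,15,2,4,13,8,16,5,10,7,18,12]
5<16: swap(7,8), lo=8 mid=9 ⇒ [14,6,15,2,4,13,8,5,16,10,7,18,12]
10<16: swap(8,9), lo=9 mid=10 ⇒ [14,6,15,2,4,13,8,5,10,16,7,18,12]
7<16: swap(9,10), lo=10 mid=11 ⇒ [14,6,15,2,4,13,8,5,10,7,16,18,12]
18>16: swap(11,12), hi=11 ⇒ [14,6,15,2,4,13,8,5,10,7,16,12,18]
12<16: swap(10,11), lo=11 mid=12 ⇒ [14,6,15,2,4,13,8,5,10,7,12,16,18]
done. lo=11 hi=11; A=[14,6,15,2,4,13,8,5,10,7,12,16,18]

[14,6,15,2,4,13,8,5,10,7,12,16,18]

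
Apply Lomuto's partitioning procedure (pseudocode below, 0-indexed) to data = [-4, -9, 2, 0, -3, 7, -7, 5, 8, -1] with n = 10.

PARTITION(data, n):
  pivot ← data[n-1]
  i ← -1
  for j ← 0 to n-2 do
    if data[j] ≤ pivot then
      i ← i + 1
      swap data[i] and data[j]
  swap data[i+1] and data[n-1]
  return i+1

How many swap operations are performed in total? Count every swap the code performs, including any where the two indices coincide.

5

pivot=-1, i=-1
j=0: -4≤-1, i=0, swap(0,0) ⇒ [-4, -9, 2, 0, -3, 7, -7, 5, 8, -1]
j=1: -9≤-1, i=1, swap(1,1) ⇒ [-4, -9, 2, 0, -3, 7, -7, 5, 8, -1]
j=2: 2>-1, skip
j=3: 0>-1, skip
j=4: -3≤-1, i=2, swap(2,4) ⇒ [-4, -9, -3, 0, 2, 7, -7, 5, 8, -1]
j=5: 7>-1, skip
j=6: -7≤-1, i=3, swap(3,6) ⇒ [-4, -9, -3, -7, 2, 7, 0, 5, 8, -1]
j=7: 5>-1, skip
j=8: 8>-1, skip
swap(4,9) ⇒ [-4, -9, -3, -7, -1, 7, 0, 5, 8, 2]; return 4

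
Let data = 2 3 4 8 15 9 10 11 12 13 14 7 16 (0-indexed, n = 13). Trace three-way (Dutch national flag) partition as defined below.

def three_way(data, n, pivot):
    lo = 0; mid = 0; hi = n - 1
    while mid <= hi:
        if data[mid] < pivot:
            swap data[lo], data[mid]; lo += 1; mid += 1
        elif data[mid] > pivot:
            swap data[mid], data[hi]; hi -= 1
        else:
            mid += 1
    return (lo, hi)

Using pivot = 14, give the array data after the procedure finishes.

lo=0 mid=0 hi=12
2<14: swap(0,0), lo=1 mid=1 ⇒ 2 3 4 8 15 9 10 11 12 13 14 7 16
3<14: swap(1,1), lo=2 mid=2 ⇒ 2 3 4 8 15 9 10 11 12 13 14 7 16
4<14: swap(2,2), lo=3 mid=3 ⇒ 2 3 4 8 15 9 10 11 12 13 14 7 16
8<14: swap(3,3), lo=4 mid=4 ⇒ 2 3 4 8 15 9 10 11 12 13 14 7 16
15>14: swap(4,12), hi=11 ⇒ 2 3 4 8 16 9 10 11 12 13 14 7 15
16>14: swap(4,11), hi=10 ⇒ 2 3 4 8 7 9 10 11 12 13 14 16 15
7<14: swap(4,4), lo=5 mid=5 ⇒ 2 3 4 8 7 9 10 11 12 13 14 16 15
9<14: swap(5,5), lo=6 mid=6 ⇒ 2 3 4 8 7 9 10 11 12 13 14 16 15
10<14: swap(6,6), lo=7 mid=7 ⇒ 2 3 4 8 7 9 10 11 12 13 14 16 15
11<14: swap(7,7), lo=8 mid=8 ⇒ 2 3 4 8 7 9 10 11 12 13 14 16 15
12<14: swap(8,8), lo=9 mid=9 ⇒ 2 3 4 8 7 9 10 11 12 13 14 16 15
13<14: swap(9,9), lo=10 mid=10 ⇒ 2 3 4 8 7 9 10 11 12 13 14 16 15
14=14: mid=11
done. lo=10 hi=10; data=2 3 4 8 7 9 10 11 12 13 14 16 15

2 3 4 8 7 9 10 11 12 13 14 16 15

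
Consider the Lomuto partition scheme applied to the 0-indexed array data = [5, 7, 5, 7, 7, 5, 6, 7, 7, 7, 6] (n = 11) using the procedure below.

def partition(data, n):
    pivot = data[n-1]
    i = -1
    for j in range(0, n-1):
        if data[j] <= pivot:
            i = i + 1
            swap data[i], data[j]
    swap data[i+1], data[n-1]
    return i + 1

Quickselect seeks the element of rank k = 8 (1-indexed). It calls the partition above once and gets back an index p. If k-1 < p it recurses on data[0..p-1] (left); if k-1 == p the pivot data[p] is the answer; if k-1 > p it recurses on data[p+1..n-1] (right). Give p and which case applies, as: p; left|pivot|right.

pivot = data[10] = 6; i = -1
j=0: data[0]=5 ≤ 6 → i=0, swap data[0],data[0] (no change) → [5, 7, 5, 7, 7, 5, 6, 7, 7, 7, 6]
j=1: data[1]=7 > 6 → no swap
j=2: data[2]=5 ≤ 6 → i=1, swap data[1],data[2] → [5, 5, 7, 7, 7, 5, 6, 7, 7, 7, 6]
j=3: data[3]=7 > 6 → no swap
j=4: data[4]=7 > 6 → no swap
j=5: data[5]=5 ≤ 6 → i=2, swap data[2],data[5] → [5, 5, 5, 7, 7, 7, 6, 7, 7, 7, 6]
j=6: data[6]=6 ≤ 6 → i=3, swap data[3],data[6] → [5, 5, 5, 6, 7, 7, 7, 7, 7, 7, 6]
j=7: data[7]=7 > 6 → no swap
j=8: data[8]=7 > 6 → no swap
j=9: data[9]=7 > 6 → no swap
final swap data[4],data[10] → [5, 5, 5, 6, 6, 7, 7, 7, 7, 7, 7]; return 4
p = 4; k-1 = 7 > 4 ⇒ right

4; right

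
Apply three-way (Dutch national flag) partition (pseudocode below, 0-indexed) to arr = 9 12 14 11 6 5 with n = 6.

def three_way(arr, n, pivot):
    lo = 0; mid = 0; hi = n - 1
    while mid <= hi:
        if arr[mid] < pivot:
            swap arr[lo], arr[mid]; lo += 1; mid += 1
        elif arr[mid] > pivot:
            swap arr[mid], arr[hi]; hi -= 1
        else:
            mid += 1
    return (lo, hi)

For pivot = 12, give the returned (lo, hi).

(4, 4)

pivot = 12; lo=0, mid=0, hi=5
arr[mid]=9<12: swap arr[0],arr[0]; lo=1,mid=1 → 9 12 14 11 6 5
arr[mid]=12=12: mid=2
arr[mid]=14>12: swap arr[2],arr[5]; hi=4 → 9 12 5 11 6 14
arr[mid]=5<12: swap arr[1],arr[2]; lo=2,mid=3 → 9 5 12 11 6 14
arr[mid]=11<12: swap arr[2],arr[3]; lo=3,mid=4 → 9 5 11 12 6 14
arr[mid]=6<12: swap arr[3],arr[4]; lo=4,mid=5 → 9 5 11 6 12 14
end: lo=4, hi=4; arr = 9 5 11 6 12 14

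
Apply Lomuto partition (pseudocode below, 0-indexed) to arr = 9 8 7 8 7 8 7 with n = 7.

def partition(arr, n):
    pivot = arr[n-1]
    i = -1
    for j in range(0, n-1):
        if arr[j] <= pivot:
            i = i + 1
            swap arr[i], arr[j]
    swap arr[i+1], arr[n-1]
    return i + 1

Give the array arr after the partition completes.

7 7 7 8 8 8 9

pivot = arr[6] = 7; i = -1
j=0: arr[0]=9 > 7 → no swap
j=1: arr[1]=8 > 7 → no swap
j=2: arr[2]=7 ≤ 7 → i=0, swap arr[0],arr[2] → 7 8 9 8 7 8 7
j=3: arr[3]=8 > 7 → no swap
j=4: arr[4]=7 ≤ 7 → i=1, swap arr[1],arr[4] → 7 7 9 8 8 8 7
j=5: arr[5]=8 > 7 → no swap
final swap arr[2],arr[6] → 7 7 7 8 8 8 9; return 2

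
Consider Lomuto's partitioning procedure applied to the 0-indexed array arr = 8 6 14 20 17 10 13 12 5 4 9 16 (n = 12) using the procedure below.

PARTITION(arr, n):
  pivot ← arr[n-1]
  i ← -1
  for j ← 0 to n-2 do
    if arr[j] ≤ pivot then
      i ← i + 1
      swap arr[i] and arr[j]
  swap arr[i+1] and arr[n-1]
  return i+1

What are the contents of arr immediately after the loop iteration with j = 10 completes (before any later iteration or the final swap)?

pivot = arr[11] = 16; i = -1
j=0: arr[0]=8 ≤ 16 → i=0, swap arr[0],arr[0] (no change) → 8 6 14 20 17 10 13 12 5 4 9 16
j=1: arr[1]=6 ≤ 16 → i=1, swap arr[1],arr[1] (no change) → 8 6 14 20 17 10 13 12 5 4 9 16
j=2: arr[2]=14 ≤ 16 → i=2, swap arr[2],arr[2] (no change) → 8 6 14 20 17 10 13 12 5 4 9 16
j=3: arr[3]=20 > 16 → no swap
j=4: arr[4]=17 > 16 → no swap
j=5: arr[5]=10 ≤ 16 → i=3, swap arr[3],arr[5] → 8 6 14 10 17 20 13 12 5 4 9 16
j=6: arr[6]=13 ≤ 16 → i=4, swap arr[4],arr[6] → 8 6 14 10 13 20 17 12 5 4 9 16
j=7: arr[7]=12 ≤ 16 → i=5, swap arr[5],arr[7] → 8 6 14 10 13 12 17 20 5 4 9 16
j=8: arr[8]=5 ≤ 16 → i=6, swap arr[6],arr[8] → 8 6 14 10 13 12 5 20 17 4 9 16
j=9: arr[9]=4 ≤ 16 → i=7, swap arr[7],arr[9] → 8 6 14 10 13 12 5 4 17 20 9 16
j=10: arr[10]=9 ≤ 16 → i=8, swap arr[8],arr[10] → 8 6 14 10 13 12 5 4 9 20 17 16
(after j=10) arr = 8 6 14 10 13 12 5 4 9 20 17 16

8 6 14 10 13 12 5 4 9 20 17 16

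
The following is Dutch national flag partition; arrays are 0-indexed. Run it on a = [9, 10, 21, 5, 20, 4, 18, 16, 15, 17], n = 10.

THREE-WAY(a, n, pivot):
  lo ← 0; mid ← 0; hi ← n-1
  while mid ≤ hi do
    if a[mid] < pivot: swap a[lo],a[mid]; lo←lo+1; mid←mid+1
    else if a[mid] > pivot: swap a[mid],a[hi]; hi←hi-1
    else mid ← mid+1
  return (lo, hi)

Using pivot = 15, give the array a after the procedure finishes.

lo=0 mid=0 hi=9
9<15: swap(0,0), lo=1 mid=1 ⇒ [9, 10, 21, 5, 20, 4, 18, 16, 15, 17]
10<15: swap(1,1), lo=2 mid=2 ⇒ [9, 10, 21, 5, 20, 4, 18, 16, 15, 17]
21>15: swap(2,9), hi=8 ⇒ [9, 10, 17, 5, 20, 4, 18, 16, 15, 21]
17>15: swap(2,8), hi=7 ⇒ [9, 10, 15, 5, 20, 4, 18, 16, 17, 21]
15=15: mid=3
5<15: swap(2,3), lo=3 mid=4 ⇒ [9, 10, 5, 15, 20, 4, 18, 16, 17, 21]
20>15: swap(4,7), hi=6 ⇒ [9, 10, 5, 15, 16, 4, 18, 20, 17, 21]
16>15: swap(4,6), hi=5 ⇒ [9, 10, 5, 15, 18, 4, 16, 20, 17, 21]
18>15: swap(4,5), hi=4 ⇒ [9, 10, 5, 15, 4, 18, 16, 20, 17, 21]
4<15: swap(3,4), lo=4 mid=5 ⇒ [9, 10, 5, 4, 15, 18, 16, 20, 17, 21]
done. lo=4 hi=4; a=[9, 10, 5, 4, 15, 18, 16, 20, 17, 21]

[9, 10, 5, 4, 15, 18, 16, 20, 17, 21]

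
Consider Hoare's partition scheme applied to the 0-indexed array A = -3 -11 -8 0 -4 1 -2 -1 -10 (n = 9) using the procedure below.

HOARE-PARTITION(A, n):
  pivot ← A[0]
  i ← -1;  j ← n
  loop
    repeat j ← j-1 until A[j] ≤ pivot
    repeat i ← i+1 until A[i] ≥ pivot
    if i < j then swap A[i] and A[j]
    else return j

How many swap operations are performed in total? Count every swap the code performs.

2

pivot = A[0] = -3; i = -1, j = 9
j→8 (A[8]=-10≤-3), i→0 (A[0]=-3≥-3); i<j, swap → -10 -11 -8 0 -4 1 -2 -1 -3
j→4 (A[4]=-4≤-3), i→3 (A[3]=0≥-3); i<j, swap → -10 -11 -8 -4 0 1 -2 -1 -3
j→3, i→4; i≥j, return j=3. A = -10 -11 -8 -4 0 1 -2 -1 -3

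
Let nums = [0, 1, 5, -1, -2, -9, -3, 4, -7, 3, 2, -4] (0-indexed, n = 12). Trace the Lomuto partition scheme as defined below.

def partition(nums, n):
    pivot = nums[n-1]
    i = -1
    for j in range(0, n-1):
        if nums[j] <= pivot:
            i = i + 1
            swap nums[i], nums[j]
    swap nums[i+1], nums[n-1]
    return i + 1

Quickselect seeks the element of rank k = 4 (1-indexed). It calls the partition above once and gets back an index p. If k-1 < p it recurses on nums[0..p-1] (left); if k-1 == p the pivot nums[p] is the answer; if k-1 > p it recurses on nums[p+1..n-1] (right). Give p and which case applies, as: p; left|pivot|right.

pivot=-4, i=-1
j=0: 0>-4, skip
j=1: 1>-4, skip
j=2: 5>-4, skip
j=3: -1>-4, skip
j=4: -2>-4, skip
j=5: -9≤-4, i=0, swap(0,5) ⇒ [-9, 1, 5, -1, -2, 0, -3, 4, -7, 3, 2, -4]
j=6: -3>-4, skip
j=7: 4>-4, skip
j=8: -7≤-4, i=1, swap(1,8) ⇒ [-9, -7, 5, -1, -2, 0, -3, 4, 1, 3, 2, -4]
j=9: 3>-4, skip
j=10: 2>-4, skip
swap(2,11) ⇒ [-9, -7, -4, -1, -2, 0, -3, 4, 1, 3, 2, 5]; return 2
p = 2; k-1 = 3 > 2 ⇒ right

2; right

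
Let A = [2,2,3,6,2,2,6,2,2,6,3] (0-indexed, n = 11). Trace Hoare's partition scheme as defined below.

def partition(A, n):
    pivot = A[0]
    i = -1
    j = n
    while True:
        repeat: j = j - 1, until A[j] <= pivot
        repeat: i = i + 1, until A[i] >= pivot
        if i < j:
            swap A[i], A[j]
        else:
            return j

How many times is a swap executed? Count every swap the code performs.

4

pivot=2
j stops at 8 (2), i stops at 0 (2); swap ⇒ [2,2,3,6,2,2,6,2,2,6,3]
j stops at 7 (2), i stops at 1 (2); swap ⇒ [2,2,3,6,2,2,6,2,2,6,3]
j stops at 5 (2), i stops at 2 (3); swap ⇒ [2,2,2,6,2,3,6,2,2,6,3]
j stops at 4 (2), i stops at 3 (6); swap ⇒ [2,2,2,2,6,3,6,2,2,6,3]
j stops at 3, i stops at 4; i≥j ⇒ return 3. A=[2,2,2,2,6,3,6,2,2,6,3]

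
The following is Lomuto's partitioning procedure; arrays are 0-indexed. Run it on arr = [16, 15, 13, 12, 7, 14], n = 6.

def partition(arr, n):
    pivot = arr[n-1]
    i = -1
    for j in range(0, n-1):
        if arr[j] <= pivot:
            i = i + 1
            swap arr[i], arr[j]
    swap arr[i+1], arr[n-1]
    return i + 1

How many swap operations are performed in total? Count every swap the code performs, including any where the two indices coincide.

pivot = arr[5] = 14; i = -1
j=0: arr[0]=16 > 14 → no swap
j=1: arr[1]=15 > 14 → no swap
j=2: arr[2]=13 ≤ 14 → i=0, swap arr[0],arr[2] → [13, 15, 16, 12, 7, 14]
j=3: arr[3]=12 ≤ 14 → i=1, swap arr[1],arr[3] → [13, 12, 16, 15, 7, 14]
j=4: arr[4]=7 ≤ 14 → i=2, swap arr[2],arr[4] → [13, 12, 7, 15, 16, 14]
final swap arr[3],arr[5] → [13, 12, 7, 14, 16, 15]; return 3

4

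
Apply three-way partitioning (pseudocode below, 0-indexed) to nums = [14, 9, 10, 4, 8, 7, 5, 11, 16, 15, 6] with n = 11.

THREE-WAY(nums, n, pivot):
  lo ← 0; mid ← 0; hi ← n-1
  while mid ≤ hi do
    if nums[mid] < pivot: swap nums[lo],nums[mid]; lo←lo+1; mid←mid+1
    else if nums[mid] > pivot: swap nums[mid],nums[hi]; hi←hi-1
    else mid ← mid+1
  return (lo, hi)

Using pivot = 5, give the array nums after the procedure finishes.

[4, 5, 10, 8, 7, 9, 11, 16, 15, 6, 14]

lo=0 mid=0 hi=10
14>5: swap(0,10), hi=9 ⇒ [6, 9, 10, 4, 8, 7, 5, 11, 16, 15, 14]
6>5: swap(0,9), hi=8 ⇒ [15, 9, 10, 4, 8, 7, 5, 11, 16, 6, 14]
15>5: swap(0,8), hi=7 ⇒ [16, 9, 10, 4, 8, 7, 5, 11, 15, 6, 14]
16>5: swap(0,7), hi=6 ⇒ [11, 9, 10, 4, 8, 7, 5, 16, 15, 6, 14]
11>5: swap(0,6), hi=5 ⇒ [5, 9, 10, 4, 8, 7, 11, 16, 15, 6, 14]
5=5: mid=1
9>5: swap(1,5), hi=4 ⇒ [5, 7, 10, 4, 8, 9, 11, 16, 15, 6, 14]
7>5: swap(1,4), hi=3 ⇒ [5, 8, 10, 4, 7, 9, 11, 16, 15, 6, 14]
8>5: swap(1,3), hi=2 ⇒ [5, 4, 10, 8, 7, 9, 11, 16, 15, 6, 14]
4<5: swap(0,1), lo=1 mid=2 ⇒ [4, 5, 10, 8, 7, 9, 11, 16, 15, 6, 14]
10>5: swap(2,2), hi=1 ⇒ [4, 5, 10, 8, 7, 9, 11, 16, 15, 6, 14]
done. lo=1 hi=1; nums=[4, 5, 10, 8, 7, 9, 11, 16, 15, 6, 14]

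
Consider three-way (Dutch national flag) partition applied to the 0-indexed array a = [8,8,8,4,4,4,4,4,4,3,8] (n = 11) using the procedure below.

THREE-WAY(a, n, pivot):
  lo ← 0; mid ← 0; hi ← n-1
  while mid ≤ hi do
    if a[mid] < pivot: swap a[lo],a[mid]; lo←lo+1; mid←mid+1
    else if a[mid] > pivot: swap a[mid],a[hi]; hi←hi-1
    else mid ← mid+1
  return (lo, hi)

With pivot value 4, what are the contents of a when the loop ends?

[3,4,4,4,4,4,4,8,8,8,8]

lo=0 mid=0 hi=10
8>4: swap(0,10), hi=9 ⇒ [8,8,8,4,4,4,4,4,4,3,8]
8>4: swap(0,9), hi=8 ⇒ [3,8,8,4,4,4,4,4,4,8,8]
3<4: swap(0,0), lo=1 mid=1 ⇒ [3,8,8,4,4,4,4,4,4,8,8]
8>4: swap(1,8), hi=7 ⇒ [3,4,8,4,4,4,4,4,8,8,8]
4=4: mid=2
8>4: swap(2,7), hi=6 ⇒ [3,4,4,4,4,4,4,8,8,8,8]
4=4: mid=3
4=4: mid=4
4=4: mid=5
4=4: mid=6
4=4: mid=7
done. lo=1 hi=6; a=[3,4,4,4,4,4,4,8,8,8,8]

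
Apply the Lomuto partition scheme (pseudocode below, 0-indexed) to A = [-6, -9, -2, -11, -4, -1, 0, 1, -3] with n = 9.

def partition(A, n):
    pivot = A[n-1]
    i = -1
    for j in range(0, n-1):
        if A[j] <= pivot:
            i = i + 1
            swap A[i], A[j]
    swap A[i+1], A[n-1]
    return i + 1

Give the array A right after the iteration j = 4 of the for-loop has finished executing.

[-6, -9, -11, -4, -2, -1, 0, 1, -3]

pivot = A[8] = -3; i = -1
j=0: A[0]=-6 ≤ -3 → i=0, swap A[0],A[0] (no change) → [-6, -9, -2, -11, -4, -1, 0, 1, -3]
j=1: A[1]=-9 ≤ -3 → i=1, swap A[1],A[1] (no change) → [-6, -9, -2, -11, -4, -1, 0, 1, -3]
j=2: A[2]=-2 > -3 → no swap
j=3: A[3]=-11 ≤ -3 → i=2, swap A[2],A[3] → [-6, -9, -11, -2, -4, -1, 0, 1, -3]
j=4: A[4]=-4 ≤ -3 → i=3, swap A[3],A[4] → [-6, -9, -11, -4, -2, -1, 0, 1, -3]
(after j=4) A = [-6, -9, -11, -4, -2, -1, 0, 1, -3]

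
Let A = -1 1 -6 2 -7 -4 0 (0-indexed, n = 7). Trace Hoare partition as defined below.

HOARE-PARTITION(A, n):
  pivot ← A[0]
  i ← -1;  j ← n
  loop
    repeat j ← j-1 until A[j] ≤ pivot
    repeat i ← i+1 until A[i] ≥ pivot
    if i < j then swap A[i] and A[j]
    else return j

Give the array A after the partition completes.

pivot=-1
j stops at 5 (-4), i stops at 0 (-1); swap ⇒ -4 1 -6 2 -7 -1 0
j stops at 4 (-7), i stops at 1 (1); swap ⇒ -4 -7 -6 2 1 -1 0
j stops at 2, i stops at 3; i≥j ⇒ return 2. A=-4 -7 -6 2 1 -1 0

-4 -7 -6 2 1 -1 0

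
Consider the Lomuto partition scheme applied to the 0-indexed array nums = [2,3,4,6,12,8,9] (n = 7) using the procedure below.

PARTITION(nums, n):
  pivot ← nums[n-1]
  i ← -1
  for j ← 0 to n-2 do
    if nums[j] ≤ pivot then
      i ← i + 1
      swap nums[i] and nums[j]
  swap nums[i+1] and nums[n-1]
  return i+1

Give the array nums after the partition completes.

pivot = nums[6] = 9; i = -1
j=0: nums[0]=2 ≤ 9 → i=0, swap nums[0],nums[0] (no change) → [2,3,4,6,12,8,9]
j=1: nums[1]=3 ≤ 9 → i=1, swap nums[1],nums[1] (no change) → [2,3,4,6,12,8,9]
j=2: nums[2]=4 ≤ 9 → i=2, swap nums[2],nums[2] (no change) → [2,3,4,6,12,8,9]
j=3: nums[3]=6 ≤ 9 → i=3, swap nums[3],nums[3] (no change) → [2,3,4,6,12,8,9]
j=4: nums[4]=12 > 9 → no swap
j=5: nums[5]=8 ≤ 9 → i=4, swap nums[4],nums[5] → [2,3,4,6,8,12,9]
final swap nums[5],nums[6] → [2,3,4,6,8,9,12]; return 5

[2,3,4,6,8,9,12]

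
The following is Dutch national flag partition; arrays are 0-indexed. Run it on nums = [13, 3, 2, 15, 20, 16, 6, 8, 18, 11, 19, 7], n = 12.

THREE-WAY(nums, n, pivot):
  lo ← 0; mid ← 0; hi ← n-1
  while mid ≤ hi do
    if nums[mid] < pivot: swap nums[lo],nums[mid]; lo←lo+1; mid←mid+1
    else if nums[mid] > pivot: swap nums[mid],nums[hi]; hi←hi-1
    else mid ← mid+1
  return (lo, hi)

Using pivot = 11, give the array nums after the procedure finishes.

[7, 3, 2, 8, 6, 11, 16, 18, 20, 19, 15, 13]

pivot = 11; lo=0, mid=0, hi=11
nums[mid]=13>11: swap nums[0],nums[11]; hi=10 → [7, 3, 2, 15, 20, 16, 6, 8, 18, 11, 19, 13]
nums[mid]=7<11: swap nums[0],nums[0]; lo=1,mid=1 → [7, 3, 2, 15, 20, 16, 6, 8, 18, 11, 19, 13]
nums[mid]=3<11: swap nums[1],nums[1]; lo=2,mid=2 → [7, 3, 2, 15, 20, 16, 6, 8, 18, 11, 19, 13]
nums[mid]=2<11: swap nums[2],nums[2]; lo=3,mid=3 → [7, 3, 2, 15, 20, 16, 6, 8, 18, 11, 19, 13]
nums[mid]=15>11: swap nums[3],nums[10]; hi=9 → [7, 3, 2, 19, 20, 16, 6, 8, 18, 11, 15, 13]
nums[mid]=19>11: swap nums[3],nums[9]; hi=8 → [7, 3, 2, 11, 20, 16, 6, 8, 18, 19, 15, 13]
nums[mid]=11=11: mid=4
nums[mid]=20>11: swap nums[4],nums[8]; hi=7 → [7, 3, 2, 11, 18, 16, 6, 8, 20, 19, 15, 13]
nums[mid]=18>11: swap nums[4],nums[7]; hi=6 → [7, 3, 2, 11, 8, 16, 6, 18, 20, 19, 15, 13]
nums[mid]=8<11: swap nums[3],nums[4]; lo=4,mid=5 → [7, 3, 2, 8, 11, 16, 6, 18, 20, 19, 15, 13]
nums[mid]=16>11: swap nums[5],nums[6]; hi=5 → [7, 3, 2, 8, 11, 6, 16, 18, 20, 19, 15, 13]
nums[mid]=6<11: swap nums[4],nums[5]; lo=5,mid=6 → [7, 3, 2, 8, 6, 11, 16, 18, 20, 19, 15, 13]
end: lo=5, hi=5; nums = [7, 3, 2, 8, 6, 11, 16, 18, 20, 19, 15, 13]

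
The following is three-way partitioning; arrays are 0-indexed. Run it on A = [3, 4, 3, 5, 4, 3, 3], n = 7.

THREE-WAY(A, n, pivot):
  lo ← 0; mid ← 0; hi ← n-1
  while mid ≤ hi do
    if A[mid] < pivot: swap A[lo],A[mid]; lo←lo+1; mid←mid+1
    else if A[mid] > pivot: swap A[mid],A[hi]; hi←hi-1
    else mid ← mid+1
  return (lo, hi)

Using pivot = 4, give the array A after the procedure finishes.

[3, 3, 3, 3, 4, 4, 5]

pivot = 4; lo=0, mid=0, hi=6
A[mid]=3<4: swap A[0],A[0]; lo=1,mid=1 → [3, 4, 3, 5, 4, 3, 3]
A[mid]=4=4: mid=2
A[mid]=3<4: swap A[1],A[2]; lo=2,mid=3 → [3, 3, 4, 5, 4, 3, 3]
A[mid]=5>4: swap A[3],A[6]; hi=5 → [3, 3, 4, 3, 4, 3, 5]
A[mid]=3<4: swap A[2],A[3]; lo=3,mid=4 → [3, 3, 3, 4, 4, 3, 5]
A[mid]=4=4: mid=5
A[mid]=3<4: swap A[3],A[5]; lo=4,mid=6 → [3, 3, 3, 3, 4, 4, 5]
end: lo=4, hi=5; A = [3, 3, 3, 3, 4, 4, 5]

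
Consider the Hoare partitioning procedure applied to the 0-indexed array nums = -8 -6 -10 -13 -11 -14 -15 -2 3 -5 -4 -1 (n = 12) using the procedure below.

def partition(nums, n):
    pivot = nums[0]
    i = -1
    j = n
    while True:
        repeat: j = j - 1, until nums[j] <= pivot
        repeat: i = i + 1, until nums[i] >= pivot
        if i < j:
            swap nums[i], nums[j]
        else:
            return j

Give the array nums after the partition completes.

pivot=-8
j stops at 6 (-15), i stops at 0 (-8); swap ⇒ -15 -6 -10 -13 -11 -14 -8 -2 3 -5 -4 -1
j stops at 5 (-14), i stops at 1 (-6); swap ⇒ -15 -14 -10 -13 -11 -6 -8 -2 3 -5 -4 -1
j stops at 4, i stops at 5; i≥j ⇒ return 4. nums=-15 -14 -10 -13 -11 -6 -8 -2 3 -5 -4 -1

-15 -14 -10 -13 -11 -6 -8 -2 3 -5 -4 -1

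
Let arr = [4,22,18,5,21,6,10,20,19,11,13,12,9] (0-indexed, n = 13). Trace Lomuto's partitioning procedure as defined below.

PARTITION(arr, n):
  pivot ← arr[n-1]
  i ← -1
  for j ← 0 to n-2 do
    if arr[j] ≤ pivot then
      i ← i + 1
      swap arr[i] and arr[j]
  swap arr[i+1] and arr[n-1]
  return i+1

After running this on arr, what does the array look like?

pivot = arr[12] = 9; i = -1
j=0: arr[0]=4 ≤ 9 → i=0, swap arr[0],arr[0] (no change) → [4,22,18,5,21,6,10,20,19,11,13,12,9]
j=1: arr[1]=22 > 9 → no swap
j=2: arr[2]=18 > 9 → no swap
j=3: arr[3]=5 ≤ 9 → i=1, swap arr[1],arr[3] → [4,5,18,22,21,6,10,20,19,11,13,12,9]
j=4: arr[4]=21 > 9 → no swap
j=5: arr[5]=6 ≤ 9 → i=2, swap arr[2],arr[5] → [4,5,6,22,21,18,10,20,19,11,13,12,9]
j=6: arr[6]=10 > 9 → no swap
j=7: arr[7]=20 > 9 → no swap
j=8: arr[8]=19 > 9 → no swap
j=9: arr[9]=11 > 9 → no swap
j=10: arr[10]=13 > 9 → no swap
j=11: arr[11]=12 > 9 → no swap
final swap arr[3],arr[12] → [4,5,6,9,21,18,10,20,19,11,13,12,22]; return 3

[4,5,6,9,21,18,10,20,19,11,13,12,22]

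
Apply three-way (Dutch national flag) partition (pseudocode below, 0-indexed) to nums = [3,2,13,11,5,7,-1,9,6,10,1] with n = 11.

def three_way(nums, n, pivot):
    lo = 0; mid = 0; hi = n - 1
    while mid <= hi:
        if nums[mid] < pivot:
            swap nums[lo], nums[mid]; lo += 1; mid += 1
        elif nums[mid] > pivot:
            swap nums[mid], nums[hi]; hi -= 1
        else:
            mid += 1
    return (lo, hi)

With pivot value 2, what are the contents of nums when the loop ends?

[1,-1,2,5,7,11,9,6,10,13,3]

pivot = 2; lo=0, mid=0, hi=10
nums[mid]=3>2: swap nums[0],nums[10]; hi=9 → [1,2,13,11,5,7,-1,9,6,10,3]
nums[mid]=1<2: swap nums[0],nums[0]; lo=1,mid=1 → [1,2,13,11,5,7,-1,9,6,10,3]
nums[mid]=2=2: mid=2
nums[mid]=13>2: swap nums[2],nums[9]; hi=8 → [1,2,10,11,5,7,-1,9,6,13,3]
nums[mid]=10>2: swap nums[2],nums[8]; hi=7 → [1,2,6,11,5,7,-1,9,10,13,3]
nums[mid]=6>2: swap nums[2],nums[7]; hi=6 → [1,2,9,11,5,7,-1,6,10,13,3]
nums[mid]=9>2: swap nums[2],nums[6]; hi=5 → [1,2,-1,11,5,7,9,6,10,13,3]
nums[mid]=-1<2: swap nums[1],nums[2]; lo=2,mid=3 → [1,-1,2,11,5,7,9,6,10,13,3]
nums[mid]=11>2: swap nums[3],nums[5]; hi=4 → [1,-1,2,7,5,11,9,6,10,13,3]
nums[mid]=7>2: swap nums[3],nums[4]; hi=3 → [1,-1,2,5,7,11,9,6,10,13,3]
nums[mid]=5>2: swap nums[3],nums[3]; hi=2 → [1,-1,2,5,7,11,9,6,10,13,3]
end: lo=2, hi=2; nums = [1,-1,2,5,7,11,9,6,10,13,3]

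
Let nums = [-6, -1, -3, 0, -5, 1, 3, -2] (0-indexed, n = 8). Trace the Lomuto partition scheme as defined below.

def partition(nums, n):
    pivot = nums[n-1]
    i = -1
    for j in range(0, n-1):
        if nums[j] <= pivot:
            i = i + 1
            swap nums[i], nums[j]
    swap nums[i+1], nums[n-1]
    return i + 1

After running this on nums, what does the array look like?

pivot = nums[7] = -2; i = -1
j=0: nums[0]=-6 ≤ -2 → i=0, swap nums[0],nums[0] (no change) → [-6, -1, -3, 0, -5, 1, 3, -2]
j=1: nums[1]=-1 > -2 → no swap
j=2: nums[2]=-3 ≤ -2 → i=1, swap nums[1],nums[2] → [-6, -3, -1, 0, -5, 1, 3, -2]
j=3: nums[3]=0 > -2 → no swap
j=4: nums[4]=-5 ≤ -2 → i=2, swap nums[2],nums[4] → [-6, -3, -5, 0, -1, 1, 3, -2]
j=5: nums[5]=1 > -2 → no swap
j=6: nums[6]=3 > -2 → no swap
final swap nums[3],nums[7] → [-6, -3, -5, -2, -1, 1, 3, 0]; return 3

[-6, -3, -5, -2, -1, 1, 3, 0]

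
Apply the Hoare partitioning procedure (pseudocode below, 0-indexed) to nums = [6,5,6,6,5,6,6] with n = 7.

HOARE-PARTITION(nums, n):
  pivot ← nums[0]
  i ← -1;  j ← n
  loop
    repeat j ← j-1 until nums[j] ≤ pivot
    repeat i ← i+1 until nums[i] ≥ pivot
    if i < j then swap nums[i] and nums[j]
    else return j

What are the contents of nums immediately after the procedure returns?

[6,5,6,5,6,6,6]

pivot=6
j stops at 6 (6), i stops at 0 (6); swap ⇒ [6,5,6,6,5,6,6]
j stops at 5 (6), i stops at 2 (6); swap ⇒ [6,5,6,6,5,6,6]
j stops at 4 (5), i stops at 3 (6); swap ⇒ [6,5,6,5,6,6,6]
j stops at 3, i stops at 4; i≥j ⇒ return 3. nums=[6,5,6,5,6,6,6]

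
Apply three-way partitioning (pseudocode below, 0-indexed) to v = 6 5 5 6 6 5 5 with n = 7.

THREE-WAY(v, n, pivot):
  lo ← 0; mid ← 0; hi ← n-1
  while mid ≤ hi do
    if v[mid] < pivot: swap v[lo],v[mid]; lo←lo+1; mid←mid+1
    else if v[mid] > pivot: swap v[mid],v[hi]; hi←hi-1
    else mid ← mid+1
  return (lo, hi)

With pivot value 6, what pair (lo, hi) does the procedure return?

pivot = 6; lo=0, mid=0, hi=6
v[mid]=6=6: mid=1
v[mid]=5<6: swap v[0],v[1]; lo=1,mid=2 → 5 6 5 6 6 5 5
v[mid]=5<6: swap v[1],v[2]; lo=2,mid=3 → 5 5 6 6 6 5 5
v[mid]=6=6: mid=4
v[mid]=6=6: mid=5
v[mid]=5<6: swap v[2],v[5]; lo=3,mid=6 → 5 5 5 6 6 6 5
v[mid]=5<6: swap v[3],v[6]; lo=4,mid=7 → 5 5 5 5 6 6 6
end: lo=4, hi=6; v = 5 5 5 5 6 6 6

(4, 6)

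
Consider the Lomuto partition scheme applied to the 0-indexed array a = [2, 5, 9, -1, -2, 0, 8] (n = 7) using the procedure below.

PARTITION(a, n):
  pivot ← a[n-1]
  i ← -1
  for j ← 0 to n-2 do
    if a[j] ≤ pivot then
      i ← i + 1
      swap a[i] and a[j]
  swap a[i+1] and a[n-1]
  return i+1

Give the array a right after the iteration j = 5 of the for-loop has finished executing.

[2, 5, -1, -2, 0, 9, 8]

pivot = a[6] = 8; i = -1
j=0: a[0]=2 ≤ 8 → i=0, swap a[0],a[0] (no change) → [2, 5, 9, -1, -2, 0, 8]
j=1: a[1]=5 ≤ 8 → i=1, swap a[1],a[1] (no change) → [2, 5, 9, -1, -2, 0, 8]
j=2: a[2]=9 > 8 → no swap
j=3: a[3]=-1 ≤ 8 → i=2, swap a[2],a[3] → [2, 5, -1, 9, -2, 0, 8]
j=4: a[4]=-2 ≤ 8 → i=3, swap a[3],a[4] → [2, 5, -1, -2, 9, 0, 8]
j=5: a[5]=0 ≤ 8 → i=4, swap a[4],a[5] → [2, 5, -1, -2, 0, 9, 8]
(after j=5) a = [2, 5, -1, -2, 0, 9, 8]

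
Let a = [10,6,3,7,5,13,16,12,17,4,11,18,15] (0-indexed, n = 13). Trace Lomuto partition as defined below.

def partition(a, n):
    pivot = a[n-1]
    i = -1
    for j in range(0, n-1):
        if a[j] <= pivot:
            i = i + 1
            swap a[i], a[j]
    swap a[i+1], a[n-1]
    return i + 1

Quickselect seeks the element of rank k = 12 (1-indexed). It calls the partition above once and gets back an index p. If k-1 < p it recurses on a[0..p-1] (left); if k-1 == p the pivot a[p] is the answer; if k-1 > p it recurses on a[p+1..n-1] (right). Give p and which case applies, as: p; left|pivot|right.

9; right

pivot = a[12] = 15; i = -1
j=0: a[0]=10 ≤ 15 → i=0, swap a[0],a[0] (no change) → [10,6,3,7,5,13,16,12,17,4,11,18,15]
j=1: a[1]=6 ≤ 15 → i=1, swap a[1],a[1] (no change) → [10,6,3,7,5,13,16,12,17,4,11,18,15]
j=2: a[2]=3 ≤ 15 → i=2, swap a[2],a[2] (no change) → [10,6,3,7,5,13,16,12,17,4,11,18,15]
j=3: a[3]=7 ≤ 15 → i=3, swap a[3],a[3] (no change) → [10,6,3,7,5,13,16,12,17,4,11,18,15]
j=4: a[4]=5 ≤ 15 → i=4, swap a[4],a[4] (no change) → [10,6,3,7,5,13,16,12,17,4,11,18,15]
j=5: a[5]=13 ≤ 15 → i=5, swap a[5],a[5] (no change) → [10,6,3,7,5,13,16,12,17,4,11,18,15]
j=6: a[6]=16 > 15 → no swap
j=7: a[7]=12 ≤ 15 → i=6, swap a[6],a[7] → [10,6,3,7,5,13,12,16,17,4,11,18,15]
j=8: a[8]=17 > 15 → no swap
j=9: a[9]=4 ≤ 15 → i=7, swap a[7],a[9] → [10,6,3,7,5,13,12,4,17,16,11,18,15]
j=10: a[10]=11 ≤ 15 → i=8, swap a[8],a[10] → [10,6,3,7,5,13,12,4,11,16,17,18,15]
j=11: a[11]=18 > 15 → no swap
final swap a[9],a[12] → [10,6,3,7,5,13,12,4,11,15,17,18,16]; return 9
p = 9; k-1 = 11 > 9 ⇒ right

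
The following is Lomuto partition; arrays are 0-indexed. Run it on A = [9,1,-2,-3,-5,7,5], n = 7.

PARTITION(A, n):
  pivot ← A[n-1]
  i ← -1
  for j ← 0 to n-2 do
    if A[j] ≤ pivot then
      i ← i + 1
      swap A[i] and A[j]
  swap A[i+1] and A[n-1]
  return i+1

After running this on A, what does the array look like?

pivot=5, i=-1
j=0: 9>5, skip
j=1: 1≤5, i=0, swap(0,1) ⇒ [1,9,-2,-3,-5,7,5]
j=2: -2≤5, i=1, swap(1,2) ⇒ [1,-2,9,-3,-5,7,5]
j=3: -3≤5, i=2, swap(2,3) ⇒ [1,-2,-3,9,-5,7,5]
j=4: -5≤5, i=3, swap(3,4) ⇒ [1,-2,-3,-5,9,7,5]
j=5: 7>5, skip
swap(4,6) ⇒ [1,-2,-3,-5,5,7,9]; return 4

[1,-2,-3,-5,5,7,9]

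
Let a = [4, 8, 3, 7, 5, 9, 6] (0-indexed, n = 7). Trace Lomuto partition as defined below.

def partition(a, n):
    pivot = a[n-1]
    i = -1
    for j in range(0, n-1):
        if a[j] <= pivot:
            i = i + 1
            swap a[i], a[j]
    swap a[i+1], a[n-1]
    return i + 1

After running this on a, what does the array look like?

[4, 3, 5, 6, 8, 9, 7]

pivot=6, i=-1
j=0: 4≤6, i=0, swap(0,0) ⇒ [4, 8, 3, 7, 5, 9, 6]
j=1: 8>6, skip
j=2: 3≤6, i=1, swap(1,2) ⇒ [4, 3, 8, 7, 5, 9, 6]
j=3: 7>6, skip
j=4: 5≤6, i=2, swap(2,4) ⇒ [4, 3, 5, 7, 8, 9, 6]
j=5: 9>6, skip
swap(3,6) ⇒ [4, 3, 5, 6, 8, 9, 7]; return 3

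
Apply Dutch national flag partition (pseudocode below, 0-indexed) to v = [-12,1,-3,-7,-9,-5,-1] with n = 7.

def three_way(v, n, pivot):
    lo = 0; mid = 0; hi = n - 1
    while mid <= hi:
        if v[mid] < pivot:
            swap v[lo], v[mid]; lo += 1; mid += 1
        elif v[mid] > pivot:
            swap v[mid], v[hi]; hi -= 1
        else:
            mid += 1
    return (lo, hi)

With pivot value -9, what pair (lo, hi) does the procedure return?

(1, 1)

lo=0 mid=0 hi=6
-12<-9: swap(0,0), lo=1 mid=1 ⇒ [-12,1,-3,-7,-9,-5,-1]
1>-9: swap(1,6), hi=5 ⇒ [-12,-1,-3,-7,-9,-5,1]
-1>-9: swap(1,5), hi=4 ⇒ [-12,-5,-3,-7,-9,-1,1]
-5>-9: swap(1,4), hi=3 ⇒ [-12,-9,-3,-7,-5,-1,1]
-9=-9: mid=2
-3>-9: swap(2,3), hi=2 ⇒ [-12,-9,-7,-3,-5,-1,1]
-7>-9: swap(2,2), hi=1 ⇒ [-12,-9,-7,-3,-5,-1,1]
done. lo=1 hi=1; v=[-12,-9,-7,-3,-5,-1,1]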